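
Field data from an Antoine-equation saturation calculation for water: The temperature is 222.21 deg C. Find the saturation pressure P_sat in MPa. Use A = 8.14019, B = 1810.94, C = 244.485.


P_sat = 10^(A - B/(C + T)) / 760 * 0.101325
P_sat = 10^(8.14019 - 1810.94/(244.485 + 222.21)) / 760 * 0.101325
P_sat = 2.4252 MPa


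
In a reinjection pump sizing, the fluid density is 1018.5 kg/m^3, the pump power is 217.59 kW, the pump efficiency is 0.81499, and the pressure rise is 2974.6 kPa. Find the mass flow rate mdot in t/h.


mdot = P_pump * rho * eta / dP
mdot = 217.59 * 1018.5 * 0.81499 / 2974.6
mdot = 60.71887 kg/s
Convert: 60.71887 kg/s * 3.6 = 218.59 t/h
mdot = 218.59 t/h


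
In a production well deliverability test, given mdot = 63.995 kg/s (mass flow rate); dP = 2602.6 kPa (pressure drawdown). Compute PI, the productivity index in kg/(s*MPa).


PI = mdot * 1000 / dP
PI = 63.995 * 1000 / 2602.6
PI = 24.589 kg/(s*MPa)


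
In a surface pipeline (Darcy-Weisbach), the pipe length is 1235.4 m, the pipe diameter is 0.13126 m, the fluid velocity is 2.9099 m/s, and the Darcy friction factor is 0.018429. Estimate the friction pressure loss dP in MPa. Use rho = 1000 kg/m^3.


dP = f * (L/D) * (rho*vel^2/2) / 1000
dP = 0.018429 * (1235.4/0.13126) * (1000*2.9099^2/2) / 1000
dP = 734.3500 kPa
Convert: 734.3500 kPa * 0.001 = 0.73435 MPa
dP = 0.73435 MPa


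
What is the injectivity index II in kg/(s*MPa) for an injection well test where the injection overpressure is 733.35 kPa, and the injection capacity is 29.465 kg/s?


II = mdot * 1000 / dP
II = 29.465 * 1000 / 733.35
II = 40.179 kg/(s*MPa)


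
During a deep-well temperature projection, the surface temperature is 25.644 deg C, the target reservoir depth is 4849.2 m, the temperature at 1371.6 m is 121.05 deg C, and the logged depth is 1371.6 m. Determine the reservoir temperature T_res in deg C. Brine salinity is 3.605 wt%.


Step 1: grad = (T_d1 - T_surf)/d1 * 1000 = (121.05 - 25.644)/1371.6 * 1000 = 69.55818 deg C/km
Step 2: T_res = T_surf + grad*d2/1000 = 25.644 + 69.55818*4849.2/1000 = 362.95 deg C
T_res = 362.95 deg C


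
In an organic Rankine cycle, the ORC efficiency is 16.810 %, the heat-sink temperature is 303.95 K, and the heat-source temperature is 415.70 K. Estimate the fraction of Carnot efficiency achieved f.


f = (eta_orc/100) / (1 - Tc/Th)
f = (16.810/100) / (1 - 303.95/415.70)
f = 0.62532


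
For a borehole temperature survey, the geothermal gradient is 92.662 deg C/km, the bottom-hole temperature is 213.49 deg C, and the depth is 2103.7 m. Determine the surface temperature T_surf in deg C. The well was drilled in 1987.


T_surf = T_d - grad * d / 1000
T_surf = 213.49 - 92.662 * 2103.7 / 1000
T_surf = 18.557 deg C


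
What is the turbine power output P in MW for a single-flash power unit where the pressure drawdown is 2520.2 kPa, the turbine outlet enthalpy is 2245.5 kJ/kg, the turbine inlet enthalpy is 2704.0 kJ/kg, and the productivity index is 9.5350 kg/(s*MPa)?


Step 1: mdot = PI * dP / 1000 = 9.535 * 2520.2 / 1000 = 24.03011 kg/s
Step 2: P = mdot*(h_in - h_out)/1000 = 24.03011*(2704.0 - 2245.5)/1000 = 11.018 MW
P = 11.018 MW


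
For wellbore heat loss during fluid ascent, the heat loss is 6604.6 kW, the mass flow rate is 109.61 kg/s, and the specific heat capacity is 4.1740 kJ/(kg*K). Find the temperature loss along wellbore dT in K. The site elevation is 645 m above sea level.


dT = Q_loss / (mdot * cp)
dT = 6604.6 / (109.61 * 4.1740)
dT = 14.436 K


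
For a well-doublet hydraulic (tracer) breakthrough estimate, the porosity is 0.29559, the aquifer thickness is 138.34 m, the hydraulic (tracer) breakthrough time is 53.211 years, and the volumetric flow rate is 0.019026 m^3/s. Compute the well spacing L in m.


L = sqrt(t_bt*365.25*86400*3*Qv / (pi*hr*phi))
L = sqrt(53.211*365.25*86400*3*0.019026 / (pi*138.34*0.29559))
L = 863.76 m


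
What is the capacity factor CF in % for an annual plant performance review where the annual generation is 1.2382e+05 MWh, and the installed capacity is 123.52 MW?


CF = E_a / (cap * 8760) * 100
CF = 1.2382e+05 / (123.52 * 8760) * 100
CF = 11.443 %


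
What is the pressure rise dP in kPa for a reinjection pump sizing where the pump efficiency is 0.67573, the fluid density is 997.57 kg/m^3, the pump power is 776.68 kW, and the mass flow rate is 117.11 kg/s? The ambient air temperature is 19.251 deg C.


dP = P_pump * rho * eta / mdot
dP = 776.68 * 997.57 * 0.67573 / 117.11
dP = 4470.6 kPa


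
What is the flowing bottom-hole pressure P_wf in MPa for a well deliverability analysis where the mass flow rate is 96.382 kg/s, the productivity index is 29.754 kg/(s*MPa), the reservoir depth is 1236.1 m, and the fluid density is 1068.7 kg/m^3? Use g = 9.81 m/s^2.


Step 1: P_i = rho*g*h/1e6 = 1068.7*9.81*1236.1/1e6 = 12.95921 MPa
Step 2: P_wf = P_i - mdot/PI = 12.95921 - 96.382/29.754 = 9.7199 MPa
P_wf = 9.7199 MPa


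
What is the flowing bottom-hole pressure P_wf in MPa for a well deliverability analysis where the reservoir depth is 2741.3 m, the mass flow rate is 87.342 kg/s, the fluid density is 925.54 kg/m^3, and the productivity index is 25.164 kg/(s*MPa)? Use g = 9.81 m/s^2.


Step 1: P_i = rho*g*h/1e6 = 925.54*9.81*2741.3/1e6 = 24.88976 MPa
Step 2: P_wf = P_i - mdot/PI = 24.88976 - 87.342/25.164 = 21.419 MPa
P_wf = 21.419 MPa


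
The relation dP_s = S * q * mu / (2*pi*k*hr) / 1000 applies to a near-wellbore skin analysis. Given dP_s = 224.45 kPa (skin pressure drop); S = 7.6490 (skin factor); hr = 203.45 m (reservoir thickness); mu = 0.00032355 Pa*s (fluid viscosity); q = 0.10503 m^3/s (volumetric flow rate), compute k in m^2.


k = S*q*mu / (2*pi*dP_s*1000*hr)
k = 7.6490*0.10503*0.00032355 / (2*pi*224.45*1000*203.45)
k = 9.0595e-13 m^2


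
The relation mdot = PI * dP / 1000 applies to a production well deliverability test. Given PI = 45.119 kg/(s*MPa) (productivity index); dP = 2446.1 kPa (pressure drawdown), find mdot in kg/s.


mdot = PI * dP / 1000
mdot = 45.119 * 2446.1 / 1000
mdot = 110.37 kg/s


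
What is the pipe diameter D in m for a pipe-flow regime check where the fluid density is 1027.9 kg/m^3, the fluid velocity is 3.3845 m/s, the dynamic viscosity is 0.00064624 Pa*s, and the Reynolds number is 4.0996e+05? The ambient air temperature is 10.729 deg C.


D = Re * mu / (rho * vel)
D = 4.0996e+05 * 0.00064624 / (1027.9 * 3.3845)
D = 0.076154 m


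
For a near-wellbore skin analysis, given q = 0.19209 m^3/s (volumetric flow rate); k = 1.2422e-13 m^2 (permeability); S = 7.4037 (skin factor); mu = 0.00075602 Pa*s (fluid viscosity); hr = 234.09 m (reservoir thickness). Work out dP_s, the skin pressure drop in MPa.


dP_s = S * q * mu / (2*pi*k*hr) / 1000
dP_s = 7.4037 * 0.19209 * 0.00075602 / (2*pi*1.2422e-13*234.09) / 1000
dP_s = 5884.812 kPa
Convert: 5884.812 kPa * 0.001 = 5.8848 MPa
dP_s = 5.8848 MPa


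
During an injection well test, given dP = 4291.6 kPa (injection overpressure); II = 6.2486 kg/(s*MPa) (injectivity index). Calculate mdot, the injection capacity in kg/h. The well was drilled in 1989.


mdot = II * dP / 1000
mdot = 6.2486 * 4291.6 / 1000
mdot = 26.81649 kg/s
Convert: 26.81649 kg/s * 3600.0 = 96539 kg/h
mdot = 96539 kg/h


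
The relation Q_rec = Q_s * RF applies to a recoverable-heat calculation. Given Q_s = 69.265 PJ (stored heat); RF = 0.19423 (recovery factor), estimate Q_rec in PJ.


Q_rec = Q_s * RF
Q_rec = 69.265 * 0.19423
Q_rec = 13.453 PJ


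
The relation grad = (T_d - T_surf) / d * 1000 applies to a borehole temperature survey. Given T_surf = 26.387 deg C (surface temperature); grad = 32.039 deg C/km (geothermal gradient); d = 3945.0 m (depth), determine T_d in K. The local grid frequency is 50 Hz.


T_d = T_surf + grad * d / 1000
T_d = 26.387 + 32.039 * 3945.0 / 1000
T_d = 152.7809 deg C
Convert to K: 152.7809 + 273.15 = 425.93 K
T_d = 425.93 K


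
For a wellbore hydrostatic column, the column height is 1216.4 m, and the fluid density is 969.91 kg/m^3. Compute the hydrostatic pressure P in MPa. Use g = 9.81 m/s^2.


P = rho * g * h / 1e6
P = 969.91 * 9.81 * 1216.4 / 1e6
P = 11.574 MPa


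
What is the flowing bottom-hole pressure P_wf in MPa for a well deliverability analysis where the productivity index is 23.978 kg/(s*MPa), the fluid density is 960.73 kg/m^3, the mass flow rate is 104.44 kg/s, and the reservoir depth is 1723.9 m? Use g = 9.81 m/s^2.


Step 1: P_i = rho*g*h/1e6 = 960.73*9.81*1723.9/1e6 = 16.24735 MPa
Step 2: P_wf = P_i - mdot/PI = 16.24735 - 104.44/23.978 = 11.892 MPa
P_wf = 11.892 MPa


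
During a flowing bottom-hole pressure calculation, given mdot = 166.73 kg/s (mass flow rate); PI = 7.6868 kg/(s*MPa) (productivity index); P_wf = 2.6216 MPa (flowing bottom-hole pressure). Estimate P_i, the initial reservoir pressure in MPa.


P_i = P_wf + mdot / PI
P_i = 2.6216 + 166.73 / 7.6868
P_i = 24.312 MPa


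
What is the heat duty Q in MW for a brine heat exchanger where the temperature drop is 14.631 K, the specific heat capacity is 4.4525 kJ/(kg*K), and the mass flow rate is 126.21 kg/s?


Q = mdot * cp * dT / 1000
Q = 126.21 * 4.4525 * 14.631 / 1000
Q = 8.2219 MW


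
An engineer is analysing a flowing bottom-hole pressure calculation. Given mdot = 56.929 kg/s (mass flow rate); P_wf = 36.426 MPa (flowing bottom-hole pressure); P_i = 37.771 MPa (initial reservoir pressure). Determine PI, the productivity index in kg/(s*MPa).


PI = mdot / (P_i - P_wf)
PI = 56.929 / (37.771 - 36.426)
PI = 42.326 kg/(s*MPa)


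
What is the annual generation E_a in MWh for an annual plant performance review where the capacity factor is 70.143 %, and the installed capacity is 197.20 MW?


E_a = CF / 100 * cap * 8760
E_a = 70.143 / 100 * 197.20 * 8760
E_a = 1.2117e+06 MWh


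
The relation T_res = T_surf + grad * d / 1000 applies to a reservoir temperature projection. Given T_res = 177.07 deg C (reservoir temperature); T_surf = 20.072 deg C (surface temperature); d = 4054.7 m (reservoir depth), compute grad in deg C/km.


grad = (T_res - T_surf) / d * 1000
grad = (177.07 - 20.072) / 4054.7 * 1000
grad = 38.720 deg C/km


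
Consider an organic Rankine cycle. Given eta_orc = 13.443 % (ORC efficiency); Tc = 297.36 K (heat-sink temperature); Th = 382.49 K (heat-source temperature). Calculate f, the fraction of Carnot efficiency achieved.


f = (eta_orc/100) / (1 - Tc/Th)
f = (13.443/100) / (1 - 297.36/382.49)
f = 0.60400


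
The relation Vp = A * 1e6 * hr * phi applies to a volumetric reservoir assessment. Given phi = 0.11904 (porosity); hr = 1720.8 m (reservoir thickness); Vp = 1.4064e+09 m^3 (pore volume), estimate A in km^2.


A = Vp / (1e6 * hr * phi)
A = 1.4064e+09 / (1e6 * 1720.8 * 0.11904)
A = 6.8657 km^2


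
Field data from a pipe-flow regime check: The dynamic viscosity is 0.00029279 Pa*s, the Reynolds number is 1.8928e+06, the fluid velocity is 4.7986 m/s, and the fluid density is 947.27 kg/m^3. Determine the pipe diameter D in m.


D = Re * mu / (rho * vel)
D = 1.8928e+06 * 0.00029279 / (947.27 * 4.7986)
D = 0.12192 m


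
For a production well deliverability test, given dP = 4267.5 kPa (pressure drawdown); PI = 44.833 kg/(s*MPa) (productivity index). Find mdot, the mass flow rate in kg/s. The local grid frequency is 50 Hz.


mdot = PI * dP / 1000
mdot = 44.833 * 4267.5 / 1000
mdot = 191.32 kg/s


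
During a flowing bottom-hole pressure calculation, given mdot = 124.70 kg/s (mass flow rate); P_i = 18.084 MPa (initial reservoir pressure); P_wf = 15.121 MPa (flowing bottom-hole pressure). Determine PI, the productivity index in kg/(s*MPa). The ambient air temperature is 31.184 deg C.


PI = mdot / (P_i - P_wf)
PI = 124.70 / (18.084 - 15.121)
PI = 42.086 kg/(s*MPa)


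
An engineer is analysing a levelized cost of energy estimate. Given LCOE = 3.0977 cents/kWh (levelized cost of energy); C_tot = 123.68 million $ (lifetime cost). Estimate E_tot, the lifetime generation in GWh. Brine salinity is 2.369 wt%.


E_tot = C_tot / LCOE * 100
E_tot = 123.68 / 3.0977 * 100
E_tot = 3992.6 GWh


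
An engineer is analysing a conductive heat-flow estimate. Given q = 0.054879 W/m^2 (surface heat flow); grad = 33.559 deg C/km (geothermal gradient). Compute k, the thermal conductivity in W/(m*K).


k = q * 1000 / grad
k = 0.054879 * 1000 / 33.559
k = 1.6353 W/(m*K)


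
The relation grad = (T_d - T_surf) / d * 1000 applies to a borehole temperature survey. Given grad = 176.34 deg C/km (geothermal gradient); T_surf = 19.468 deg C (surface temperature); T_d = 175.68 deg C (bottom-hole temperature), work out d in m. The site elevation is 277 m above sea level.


d = (T_d - T_surf) / grad * 1000
d = (175.68 - 19.468) / 176.34 * 1000
d = 885.86 m


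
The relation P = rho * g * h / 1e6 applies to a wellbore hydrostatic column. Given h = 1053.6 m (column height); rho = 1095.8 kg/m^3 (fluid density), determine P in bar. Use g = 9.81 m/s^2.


P = rho * g * h / 1e6
P = 1095.8 * 9.81 * 1053.6 / 1e6
P = 11.32599 MPa
Convert: 11.32599 MPa * 10.0 = 113.26 bar
P = 113.26 bar


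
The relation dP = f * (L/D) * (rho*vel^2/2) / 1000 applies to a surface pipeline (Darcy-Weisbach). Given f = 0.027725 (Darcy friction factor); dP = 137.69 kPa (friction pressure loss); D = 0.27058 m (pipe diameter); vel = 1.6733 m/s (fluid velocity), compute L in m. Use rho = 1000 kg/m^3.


L = dP*1000*D / (f*rho*vel^2/2)
L = 137.69*1000*0.27058 / (0.027725*1000*1.6733^2/2)
L = 959.86 m


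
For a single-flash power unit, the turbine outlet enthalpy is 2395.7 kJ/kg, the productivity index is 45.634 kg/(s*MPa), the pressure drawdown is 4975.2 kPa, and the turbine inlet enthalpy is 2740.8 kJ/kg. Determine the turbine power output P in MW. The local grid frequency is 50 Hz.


Step 1: mdot = PI * dP / 1000 = 45.634 * 4975.2 / 1000 = 227.0383 kg/s
Step 2: P = mdot*(h_in - h_out)/1000 = 227.0383*(2740.8 - 2395.7)/1000 = 78.351 MW
P = 78.351 MW


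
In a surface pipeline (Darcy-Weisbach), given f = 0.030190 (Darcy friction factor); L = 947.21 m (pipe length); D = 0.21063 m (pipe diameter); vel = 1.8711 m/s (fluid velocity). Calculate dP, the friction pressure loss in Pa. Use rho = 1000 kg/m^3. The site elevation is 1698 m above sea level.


dP = f * (L/D) * (rho*vel^2/2) / 1000
dP = 0.030190 * (947.21/0.21063) * (1000*1.8711^2/2) / 1000
dP = 237.6584 kPa
Convert: 237.6584 kPa * 1000.0 = 2.3766e+05 Pa
dP = 2.3766e+05 Pa


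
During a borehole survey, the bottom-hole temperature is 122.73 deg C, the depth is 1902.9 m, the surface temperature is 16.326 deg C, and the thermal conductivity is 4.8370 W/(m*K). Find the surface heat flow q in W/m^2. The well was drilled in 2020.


Step 1: grad = (T_d - T_surf)/d * 1000 = (122.73 - 16.326)/1902.9 * 1000 = 55.91676 deg C/km
Step 2: q = k * grad / 1000 = 4.837 * 55.91676 / 1000 = 0.27047 W/m^2
q = 0.27047 W/m^2


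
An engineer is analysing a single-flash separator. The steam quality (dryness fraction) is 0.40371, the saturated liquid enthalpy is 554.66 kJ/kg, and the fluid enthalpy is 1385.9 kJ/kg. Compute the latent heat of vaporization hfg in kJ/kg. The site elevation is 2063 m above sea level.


hfg = (h - hf) / x
hfg = (1385.9 - 554.66) / 0.40371
hfg = 2059.0 kJ/kg


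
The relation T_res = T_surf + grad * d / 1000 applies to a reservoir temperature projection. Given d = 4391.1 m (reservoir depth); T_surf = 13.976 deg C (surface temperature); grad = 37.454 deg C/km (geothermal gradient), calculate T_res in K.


T_res = T_surf + grad * d / 1000
T_res = 13.976 + 37.454 * 4391.1 / 1000
T_res = 178.4403 deg C
Convert to K: 178.4403 + 273.15 = 451.59 K
T_res = 451.59 K


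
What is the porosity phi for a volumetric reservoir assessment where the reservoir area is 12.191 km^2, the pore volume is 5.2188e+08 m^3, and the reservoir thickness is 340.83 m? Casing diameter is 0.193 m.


phi = Vp / (A * 1e6 * hr)
phi = 5.2188e+08 / (12.191 * 1e6 * 340.83)
phi = 0.12560


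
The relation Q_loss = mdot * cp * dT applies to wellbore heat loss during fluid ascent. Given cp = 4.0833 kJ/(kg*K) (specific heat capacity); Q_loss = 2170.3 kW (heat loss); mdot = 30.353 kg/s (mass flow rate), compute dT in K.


dT = Q_loss / (mdot * cp)
dT = 2170.3 / (30.353 * 4.0833)
dT = 17.511 K


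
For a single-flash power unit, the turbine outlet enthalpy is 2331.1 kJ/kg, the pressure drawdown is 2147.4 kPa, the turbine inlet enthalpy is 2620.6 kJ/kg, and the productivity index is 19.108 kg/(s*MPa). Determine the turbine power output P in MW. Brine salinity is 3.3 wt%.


Step 1: mdot = PI * dP / 1000 = 19.108 * 2147.4 / 1000 = 41.03252 kg/s
Step 2: P = mdot*(h_in - h_out)/1000 = 41.03252*(2620.6 - 2331.1)/1000 = 11.879 MW
P = 11.879 MW


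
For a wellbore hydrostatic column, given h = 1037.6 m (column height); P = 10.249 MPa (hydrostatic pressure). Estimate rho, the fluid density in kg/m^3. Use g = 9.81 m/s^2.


rho = P * 1e6 / (g * h)
rho = 10.249 * 1e6 / (9.81 * 1037.6)
rho = 1006.9 kg/m^3


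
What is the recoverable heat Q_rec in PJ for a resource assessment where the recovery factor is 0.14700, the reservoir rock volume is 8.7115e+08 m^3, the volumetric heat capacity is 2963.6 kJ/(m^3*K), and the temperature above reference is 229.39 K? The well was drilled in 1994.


Step 1: Q_s = Vr*rhoc*dT/1e12 = 8.7115e+08*2963.6*229.39/1e12 = 592.2254 PJ
Step 2: Q_rec = Q_s * RF = 592.2254 * 0.147 = 87.057 PJ
Q_rec = 87.057 PJ


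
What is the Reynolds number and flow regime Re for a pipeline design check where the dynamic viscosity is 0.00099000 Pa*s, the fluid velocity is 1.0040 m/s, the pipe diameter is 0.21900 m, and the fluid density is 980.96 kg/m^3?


Step 1: Re = rho*vel*D/mu = 980.96*1.004*0.219/0.00099 = 2.1787e+05
Step 2: Re = 2.1787e+05 > 4000, so flow is turbulent.
Re = 2.1787e+05 (turbulent)


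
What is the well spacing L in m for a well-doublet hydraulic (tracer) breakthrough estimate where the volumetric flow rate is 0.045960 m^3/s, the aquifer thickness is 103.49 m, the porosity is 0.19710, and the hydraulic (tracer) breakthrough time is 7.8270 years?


L = sqrt(t_bt*365.25*86400*3*Qv / (pi*hr*phi))
L = sqrt(7.8270*365.25*86400*3*0.045960 / (pi*103.49*0.19710))
L = 729.01 m


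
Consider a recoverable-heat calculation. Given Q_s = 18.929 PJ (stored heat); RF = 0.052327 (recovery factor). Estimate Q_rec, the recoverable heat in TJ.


Q_rec = Q_s * RF
Q_rec = 18.929 * 0.052327
Q_rec = 0.9904978 PJ
Convert: 0.9904978 PJ * 1000.0 = 990.50 TJ
Q_rec = 990.50 TJ


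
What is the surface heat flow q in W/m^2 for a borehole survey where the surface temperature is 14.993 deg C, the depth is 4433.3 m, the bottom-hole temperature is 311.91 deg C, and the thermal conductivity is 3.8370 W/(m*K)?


Step 1: grad = (T_d - T_surf)/d * 1000 = (311.91 - 14.993)/4433.3 * 1000 = 66.97426 deg C/km
Step 2: q = k * grad / 1000 = 3.837 * 66.97426 / 1000 = 0.25698 W/m^2
q = 0.25698 W/m^2


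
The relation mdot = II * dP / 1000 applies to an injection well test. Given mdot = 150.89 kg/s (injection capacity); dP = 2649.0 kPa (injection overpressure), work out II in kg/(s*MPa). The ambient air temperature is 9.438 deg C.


II = mdot * 1000 / dP
II = 150.89 * 1000 / 2649.0
II = 56.961 kg/(s*MPa)


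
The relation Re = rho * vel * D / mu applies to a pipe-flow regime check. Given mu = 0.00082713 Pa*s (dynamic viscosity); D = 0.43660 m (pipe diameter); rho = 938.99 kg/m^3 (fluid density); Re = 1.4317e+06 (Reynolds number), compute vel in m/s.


vel = Re * mu / (rho * D)
vel = 1.4317e+06 * 0.00082713 / (938.99 * 0.43660)
vel = 2.8886 m/s


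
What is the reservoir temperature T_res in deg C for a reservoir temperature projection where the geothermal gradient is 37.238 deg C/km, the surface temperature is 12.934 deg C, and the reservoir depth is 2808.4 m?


T_res = T_surf + grad * d / 1000
T_res = 12.934 + 37.238 * 2808.4 / 1000
T_res = 117.51 deg C


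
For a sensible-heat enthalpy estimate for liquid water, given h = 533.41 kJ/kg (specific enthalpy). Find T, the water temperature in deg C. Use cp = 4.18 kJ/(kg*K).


T = h / cp
T = 533.41 / 4.18
T = 127.61 deg C


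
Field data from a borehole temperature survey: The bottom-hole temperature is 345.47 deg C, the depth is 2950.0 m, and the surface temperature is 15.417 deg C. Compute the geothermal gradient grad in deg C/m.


grad = (T_d - T_surf) / d * 1000
grad = (345.47 - 15.417) / 2950.0 * 1000
grad = 111.8824 deg C/km
Convert: 111.8824 deg C/km * 0.001 = 0.11188 deg C/m
grad = 0.11188 deg C/m


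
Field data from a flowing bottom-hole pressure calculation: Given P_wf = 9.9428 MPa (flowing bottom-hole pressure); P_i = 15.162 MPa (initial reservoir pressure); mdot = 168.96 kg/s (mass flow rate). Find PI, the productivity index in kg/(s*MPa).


PI = mdot / (P_i - P_wf)
PI = 168.96 / (15.162 - 9.9428)
PI = 32.373 kg/(s*MPa)


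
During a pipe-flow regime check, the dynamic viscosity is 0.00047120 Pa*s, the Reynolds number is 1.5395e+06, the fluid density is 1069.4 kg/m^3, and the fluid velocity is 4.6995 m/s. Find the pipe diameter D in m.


D = Re * mu / (rho * vel)
D = 1.5395e+06 * 0.00047120 / (1069.4 * 4.6995)
D = 0.14434 m


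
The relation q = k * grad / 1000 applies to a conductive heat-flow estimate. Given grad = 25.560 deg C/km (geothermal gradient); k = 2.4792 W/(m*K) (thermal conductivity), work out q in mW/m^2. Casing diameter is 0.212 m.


q = k * grad / 1000
q = 2.4792 * 25.560 / 1000
q = 0.06336835 W/m^2
Convert: 0.06336835 W/m^2 * 1000.0 = 63.368 mW/m^2
q = 63.368 mW/m^2


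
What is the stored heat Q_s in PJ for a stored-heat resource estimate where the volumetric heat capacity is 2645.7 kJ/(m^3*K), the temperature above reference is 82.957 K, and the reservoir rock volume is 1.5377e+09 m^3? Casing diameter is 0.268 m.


Q_s = Vr * rhoc * dT / 1e12
Q_s = 1.5377e+09 * 2645.7 * 82.957 / 1e12
Q_s = 337.49 PJ


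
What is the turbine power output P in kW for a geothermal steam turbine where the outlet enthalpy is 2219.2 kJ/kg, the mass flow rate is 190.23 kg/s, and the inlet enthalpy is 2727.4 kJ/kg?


P = mdot * (h_in - h_out) / 1000
P = 190.23 * (2727.4 - 2219.2) / 1000
P = 96.67489 MW
Convert: 96.67489 MW * 1000.0 = 96675 kW
P = 96675 kW


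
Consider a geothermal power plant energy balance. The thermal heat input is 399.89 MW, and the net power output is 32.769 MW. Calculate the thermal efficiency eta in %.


eta = W_net / Q_in * 100
eta = 32.769 / 399.89 * 100
eta = 8.1945 %


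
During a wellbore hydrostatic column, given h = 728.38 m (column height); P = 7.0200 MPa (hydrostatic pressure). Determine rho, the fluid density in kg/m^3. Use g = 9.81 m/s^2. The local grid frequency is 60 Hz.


rho = P * 1e6 / (g * h)
rho = 7.0200 * 1e6 / (9.81 * 728.38)
rho = 982.45 kg/m^3


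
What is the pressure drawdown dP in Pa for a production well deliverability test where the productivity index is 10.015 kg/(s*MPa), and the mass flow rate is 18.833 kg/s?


dP = mdot * 1000 / PI
dP = 18.833 * 1000 / 10.015
dP = 1880.479 kPa
Convert: 1880.479 kPa * 1000.0 = 1.8805e+06 Pa
dP = 1.8805e+06 Pa


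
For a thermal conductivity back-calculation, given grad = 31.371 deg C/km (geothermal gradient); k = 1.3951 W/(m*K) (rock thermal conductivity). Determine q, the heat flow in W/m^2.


q = k * grad / 1000
q = 1.3951 * 31.371 / 1000
q = 0.043766 W/m^2


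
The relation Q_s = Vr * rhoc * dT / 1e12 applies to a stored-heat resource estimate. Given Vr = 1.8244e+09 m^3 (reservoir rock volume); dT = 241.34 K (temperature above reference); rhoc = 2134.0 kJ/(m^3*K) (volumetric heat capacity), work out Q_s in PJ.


Q_s = Vr * rhoc * dT / 1e12
Q_s = 1.8244e+09 * 2134.0 * 241.34 / 1e12
Q_s = 939.60 PJ


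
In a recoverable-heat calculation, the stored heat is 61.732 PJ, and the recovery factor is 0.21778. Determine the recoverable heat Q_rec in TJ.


Q_rec = Q_s * RF
Q_rec = 61.732 * 0.21778
Q_rec = 13.44399 PJ
Convert: 13.44399 PJ * 1000.0 = 13444 TJ
Q_rec = 13444 TJ


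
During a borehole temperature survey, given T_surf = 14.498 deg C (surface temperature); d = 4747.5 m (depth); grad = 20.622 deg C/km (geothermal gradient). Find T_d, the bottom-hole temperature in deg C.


T_d = T_surf + grad * d / 1000
T_d = 14.498 + 20.622 * 4747.5 / 1000
T_d = 112.40 deg C


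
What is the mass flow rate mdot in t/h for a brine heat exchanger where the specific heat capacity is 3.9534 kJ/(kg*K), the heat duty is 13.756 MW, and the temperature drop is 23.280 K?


mdot = Q * 1000 / (cp * dT)
mdot = 13.756 * 1000 / (3.9534 * 23.280)
mdot = 149.4646 kg/s
Convert: 149.4646 kg/s * 3.6 = 538.07 t/h
mdot = 538.07 t/h


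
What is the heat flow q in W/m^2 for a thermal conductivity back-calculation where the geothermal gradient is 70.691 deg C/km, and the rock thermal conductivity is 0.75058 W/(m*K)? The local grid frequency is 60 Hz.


q = k * grad / 1000
q = 0.75058 * 70.691 / 1000
q = 0.053059 W/m^2


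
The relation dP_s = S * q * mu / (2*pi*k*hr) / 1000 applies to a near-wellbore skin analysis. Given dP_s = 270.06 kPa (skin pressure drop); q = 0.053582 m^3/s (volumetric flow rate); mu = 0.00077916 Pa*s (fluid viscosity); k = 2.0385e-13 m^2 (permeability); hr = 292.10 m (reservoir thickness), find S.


S = dP_s * 1000 * 2*pi*k*hr / (q*mu)
S = 270.06 * 1000 * 2*pi*2.0385e-13*292.10 / (0.053582*0.00077916)
S = 2.4201


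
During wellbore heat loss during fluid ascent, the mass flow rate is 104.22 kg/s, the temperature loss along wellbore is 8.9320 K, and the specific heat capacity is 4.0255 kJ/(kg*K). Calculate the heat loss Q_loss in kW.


Q_loss = mdot * cp * dT
Q_loss = 104.22 * 4.0255 * 8.9320
Q_loss = 3747.3 kW


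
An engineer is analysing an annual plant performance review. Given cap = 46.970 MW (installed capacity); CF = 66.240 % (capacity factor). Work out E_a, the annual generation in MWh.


E_a = CF / 100 * cap * 8760
E_a = 66.240 / 100 * 46.970 * 8760
E_a = 2.7255e+05 MWh


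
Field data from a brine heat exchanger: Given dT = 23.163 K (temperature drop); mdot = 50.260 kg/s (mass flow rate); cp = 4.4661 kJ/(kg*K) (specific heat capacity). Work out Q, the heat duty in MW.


Q = mdot * cp * dT / 1000
Q = 50.260 * 4.4661 * 23.163 / 1000
Q = 5.1993 MW


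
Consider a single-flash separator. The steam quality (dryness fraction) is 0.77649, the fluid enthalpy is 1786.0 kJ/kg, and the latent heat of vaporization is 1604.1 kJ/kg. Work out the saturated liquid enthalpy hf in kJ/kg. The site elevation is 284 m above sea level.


hf = h - x * hfg
hf = 1786.0 - 0.77649 * 1604.1
hf = 540.43 kJ/kg


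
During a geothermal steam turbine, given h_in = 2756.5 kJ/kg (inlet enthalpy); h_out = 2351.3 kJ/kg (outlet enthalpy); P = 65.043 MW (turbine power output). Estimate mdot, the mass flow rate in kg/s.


mdot = P * 1000 / (h_in - h_out)
mdot = 65.043 * 1000 / (2756.5 - 2351.3)
mdot = 160.52 kg/s


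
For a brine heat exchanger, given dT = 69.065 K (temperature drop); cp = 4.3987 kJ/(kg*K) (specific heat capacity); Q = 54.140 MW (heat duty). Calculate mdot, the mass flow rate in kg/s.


mdot = Q * 1000 / (cp * dT)
mdot = 54.140 * 1000 / (4.3987 * 69.065)
mdot = 178.21 kg/s


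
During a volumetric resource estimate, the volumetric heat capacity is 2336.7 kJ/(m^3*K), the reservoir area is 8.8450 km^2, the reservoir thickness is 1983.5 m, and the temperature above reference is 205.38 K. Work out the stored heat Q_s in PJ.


Step 1: Vr = A*1e6*hr = 8.845*1e6*1983.5 = 1.754406e+10 m^3
Step 2: Q_s = Vr*rhoc*dT/1e12 = 1.754406e+10*2336.7*205.38/1e12 = 8419.6 PJ
Q_s = 8419.6 PJ


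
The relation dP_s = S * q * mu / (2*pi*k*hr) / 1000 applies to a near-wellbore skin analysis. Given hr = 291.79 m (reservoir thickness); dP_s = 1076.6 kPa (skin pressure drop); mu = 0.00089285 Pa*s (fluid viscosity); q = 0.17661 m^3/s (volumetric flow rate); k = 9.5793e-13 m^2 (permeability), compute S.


S = dP_s * 1000 * 2*pi*k*hr / (q*mu)
S = 1076.6 * 1000 * 2*pi*9.5793e-13*291.79 / (0.17661*0.00089285)
S = 11.991


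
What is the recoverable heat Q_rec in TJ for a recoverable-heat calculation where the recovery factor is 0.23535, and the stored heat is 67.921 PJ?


Q_rec = Q_s * RF
Q_rec = 67.921 * 0.23535
Q_rec = 15.98521 PJ
Convert: 15.98521 PJ * 1000.0 = 15985 TJ
Q_rec = 15985 TJ


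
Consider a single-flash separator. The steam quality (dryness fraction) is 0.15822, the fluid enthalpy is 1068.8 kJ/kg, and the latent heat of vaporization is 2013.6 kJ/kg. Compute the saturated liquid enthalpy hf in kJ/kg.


hf = h - x * hfg
hf = 1068.8 - 0.15822 * 2013.6
hf = 750.21 kJ/kg


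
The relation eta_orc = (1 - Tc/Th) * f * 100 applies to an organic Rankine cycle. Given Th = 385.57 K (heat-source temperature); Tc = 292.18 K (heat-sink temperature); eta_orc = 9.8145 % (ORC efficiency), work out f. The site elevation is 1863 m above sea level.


f = (eta_orc/100) / (1 - Tc/Th)
f = (9.8145/100) / (1 - 292.18/385.57)
f = 0.40520


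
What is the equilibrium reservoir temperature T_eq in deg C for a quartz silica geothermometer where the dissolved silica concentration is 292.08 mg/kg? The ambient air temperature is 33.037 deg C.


T_eq = 1309 / (5.19 - log10(SiO2)) - 273.15
T_eq = 1309 / (5.19 - log10(292.08)) - 273.15
T_eq = 207.31 deg C


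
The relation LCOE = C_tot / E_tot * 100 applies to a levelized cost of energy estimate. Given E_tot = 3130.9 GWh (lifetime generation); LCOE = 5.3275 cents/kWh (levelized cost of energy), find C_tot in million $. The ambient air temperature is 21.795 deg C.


C_tot = LCOE / 100 * E_tot
C_tot = 5.3275 / 100 * 3130.9
C_tot = 166.80 million $


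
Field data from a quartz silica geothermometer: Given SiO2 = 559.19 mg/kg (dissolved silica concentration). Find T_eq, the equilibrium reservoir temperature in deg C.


T_eq = 1309 / (5.19 - log10(SiO2)) - 273.15
T_eq = 1309 / (5.19 - log10(559.19)) - 273.15
T_eq = 262.79 deg C


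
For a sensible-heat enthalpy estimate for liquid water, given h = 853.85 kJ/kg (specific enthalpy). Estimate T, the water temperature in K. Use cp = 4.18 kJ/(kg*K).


T = h / cp
T = 853.85 / 4.18
T = 204.2703 deg C
Convert to K: 204.2703 + 273.15 = 477.42 K
T = 477.42 K


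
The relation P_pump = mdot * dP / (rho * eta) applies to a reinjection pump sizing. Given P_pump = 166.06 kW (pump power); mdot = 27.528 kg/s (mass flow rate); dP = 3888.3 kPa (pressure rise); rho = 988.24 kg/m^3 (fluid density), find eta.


eta = mdot * dP / (rho * P_pump)
eta = 27.528 * 3888.3 / (988.24 * 166.06)
eta = 0.65224


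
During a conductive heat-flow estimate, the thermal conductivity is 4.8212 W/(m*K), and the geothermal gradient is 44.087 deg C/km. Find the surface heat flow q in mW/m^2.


q = k * grad / 1000
q = 4.8212 * 44.087 / 1000
q = 0.2125522 W/m^2
Convert: 0.2125522 W/m^2 * 1000.0 = 212.55 mW/m^2
q = 212.55 mW/m^2


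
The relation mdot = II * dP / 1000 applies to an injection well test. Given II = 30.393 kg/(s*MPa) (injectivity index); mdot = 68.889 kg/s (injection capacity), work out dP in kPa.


dP = mdot * 1000 / II
dP = 68.889 * 1000 / 30.393
dP = 2266.6 kPa


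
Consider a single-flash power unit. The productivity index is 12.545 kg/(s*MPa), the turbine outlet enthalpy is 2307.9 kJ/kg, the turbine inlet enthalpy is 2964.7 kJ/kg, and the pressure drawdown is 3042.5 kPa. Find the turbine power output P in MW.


Step 1: mdot = PI * dP / 1000 = 12.545 * 3042.5 / 1000 = 38.16816 kg/s
Step 2: P = mdot*(h_in - h_out)/1000 = 38.16816*(2964.7 - 2307.9)/1000 = 25.069 MW
P = 25.069 MW


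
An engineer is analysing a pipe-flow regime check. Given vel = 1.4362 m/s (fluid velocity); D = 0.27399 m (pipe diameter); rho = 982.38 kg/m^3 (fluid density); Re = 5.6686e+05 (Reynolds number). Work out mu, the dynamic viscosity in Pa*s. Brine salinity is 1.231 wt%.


mu = rho * vel * D / Re
mu = 982.38 * 1.4362 * 0.27399 / 5.6686e+05
mu = 0.00068195 Pa*s


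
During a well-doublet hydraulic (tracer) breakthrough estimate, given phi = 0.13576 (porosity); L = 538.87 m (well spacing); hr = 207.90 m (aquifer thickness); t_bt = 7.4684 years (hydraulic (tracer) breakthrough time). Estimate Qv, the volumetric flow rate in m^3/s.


Qv = pi*hr*phi*L^2 / (3*t_bt*365.25*86400)
Qv = pi*207.90*0.13576*538.87^2 / (3*7.4684*365.25*86400)
Qv = 0.036416 m^3/s


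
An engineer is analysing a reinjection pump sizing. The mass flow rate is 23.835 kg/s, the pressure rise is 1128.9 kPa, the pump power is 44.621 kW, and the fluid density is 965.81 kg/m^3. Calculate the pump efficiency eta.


eta = mdot * dP / (rho * P_pump)
eta = 23.835 * 1128.9 / (965.81 * 44.621)
eta = 0.62437


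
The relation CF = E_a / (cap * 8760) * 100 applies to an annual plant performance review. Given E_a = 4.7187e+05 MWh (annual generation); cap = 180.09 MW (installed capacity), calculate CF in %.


CF = E_a / (cap * 8760) * 100
CF = 4.7187e+05 / (180.09 * 8760) * 100
CF = 29.911 %


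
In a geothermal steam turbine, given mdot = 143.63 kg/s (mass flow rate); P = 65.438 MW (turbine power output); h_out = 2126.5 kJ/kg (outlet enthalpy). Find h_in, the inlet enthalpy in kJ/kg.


h_in = h_out + P * 1000 / mdot
h_in = 2126.5 + 65.438 * 1000 / 143.63
h_in = 2582.1 kJ/kg


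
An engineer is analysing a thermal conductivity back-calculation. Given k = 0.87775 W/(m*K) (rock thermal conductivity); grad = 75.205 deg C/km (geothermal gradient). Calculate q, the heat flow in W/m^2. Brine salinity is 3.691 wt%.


q = k * grad / 1000
q = 0.87775 * 75.205 / 1000
q = 0.066011 W/m^2


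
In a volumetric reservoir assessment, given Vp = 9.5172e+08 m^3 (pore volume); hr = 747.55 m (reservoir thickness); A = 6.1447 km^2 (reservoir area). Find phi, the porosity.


phi = Vp / (A * 1e6 * hr)
phi = 9.5172e+08 / (6.1447 * 1e6 * 747.55)
phi = 0.20719


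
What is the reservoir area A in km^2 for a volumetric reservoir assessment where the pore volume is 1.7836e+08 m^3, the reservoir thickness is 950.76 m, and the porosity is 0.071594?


A = Vp / (1e6 * hr * phi)
A = 1.7836e+08 / (1e6 * 950.76 * 0.071594)
A = 2.6203 km^2


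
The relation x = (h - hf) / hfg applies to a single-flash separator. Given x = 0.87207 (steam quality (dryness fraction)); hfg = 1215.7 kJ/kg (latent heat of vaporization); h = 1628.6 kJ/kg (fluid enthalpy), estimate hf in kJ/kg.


hf = h - x * hfg
hf = 1628.6 - 0.87207 * 1215.7
hf = 568.42 kJ/kg


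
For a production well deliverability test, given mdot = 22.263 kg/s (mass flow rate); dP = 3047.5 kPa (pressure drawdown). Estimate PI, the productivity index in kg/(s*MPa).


PI = mdot * 1000 / dP
PI = 22.263 * 1000 / 3047.5
PI = 7.3053 kg/(s*MPa)


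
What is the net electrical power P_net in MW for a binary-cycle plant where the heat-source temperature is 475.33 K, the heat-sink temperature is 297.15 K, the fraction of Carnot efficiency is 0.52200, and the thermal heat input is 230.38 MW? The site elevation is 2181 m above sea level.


Step 1: eta = (1 - Tc/Th)*f = (1 - 297.15/475.33)*0.522 = 0.1956745
Step 2: P_net = eta * Q_in = 0.1956745 * 230.38 = 45.079 MW
P_net = 45.079 MW


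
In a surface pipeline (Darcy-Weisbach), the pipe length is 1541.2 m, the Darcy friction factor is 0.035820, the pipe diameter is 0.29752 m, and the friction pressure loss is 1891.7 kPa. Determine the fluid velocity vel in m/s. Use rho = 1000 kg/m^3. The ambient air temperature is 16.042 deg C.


vel = sqrt(dP*1000*2*D / (f*L*rho))
vel = sqrt(1891.7*1000*2*0.29752 / (0.035820*1541.2*1000))
vel = 4.5155 m/s


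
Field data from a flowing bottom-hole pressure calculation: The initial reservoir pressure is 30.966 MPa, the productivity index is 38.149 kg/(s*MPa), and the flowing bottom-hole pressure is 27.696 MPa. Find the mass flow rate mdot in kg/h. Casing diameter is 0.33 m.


mdot = (P_i - P_wf) * PI
mdot = (30.966 - 27.696) * 38.149
mdot = 124.7472 kg/s
Convert: 124.7472 kg/s * 3600.0 = 4.4909e+05 kg/h
mdot = 4.4909e+05 kg/h


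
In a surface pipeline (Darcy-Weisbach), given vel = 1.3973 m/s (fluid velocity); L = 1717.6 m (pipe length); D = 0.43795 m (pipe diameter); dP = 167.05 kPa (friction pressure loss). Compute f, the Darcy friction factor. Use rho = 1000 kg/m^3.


f = dP*1000 / ((L/D)*(rho*vel^2/2))
f = 167.05*1000 / ((1717.6/0.43795)*(1000*1.3973^2/2))
f = 0.043631


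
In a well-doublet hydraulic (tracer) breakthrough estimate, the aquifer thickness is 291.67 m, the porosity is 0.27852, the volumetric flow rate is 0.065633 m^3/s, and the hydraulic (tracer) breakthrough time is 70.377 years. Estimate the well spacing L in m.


L = sqrt(t_bt*365.25*86400*3*Qv / (pi*hr*phi))
L = sqrt(70.377*365.25*86400*3*0.065633 / (pi*291.67*0.27852))
L = 1309.0 m


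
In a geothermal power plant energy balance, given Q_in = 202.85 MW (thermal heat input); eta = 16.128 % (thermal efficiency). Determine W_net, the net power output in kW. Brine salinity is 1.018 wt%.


W_net = eta / 100 * Q_in
W_net = 16.128 / 100 * 202.85
W_net = 32.71565 MW
Convert: 32.71565 MW * 1000.0 = 32716 kW
W_net = 32716 kW


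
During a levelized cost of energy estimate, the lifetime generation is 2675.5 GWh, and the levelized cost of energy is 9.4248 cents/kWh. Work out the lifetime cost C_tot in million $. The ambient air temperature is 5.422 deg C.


C_tot = LCOE / 100 * E_tot
C_tot = 9.4248 / 100 * 2675.5
C_tot = 252.16 million $


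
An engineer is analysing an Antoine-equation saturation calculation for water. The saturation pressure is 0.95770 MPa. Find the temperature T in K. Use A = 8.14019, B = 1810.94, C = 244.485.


T = B / (A - log10(P_sat * 760 / 0.101325)) - C
T = 1810.94 / (8.14019 - log10(0.95770 * 760 / 0.101325)) - 244.485
T = 178.2502 deg C
Convert to K: 178.2502 + 273.15 = 451.40 K
T = 451.40 K


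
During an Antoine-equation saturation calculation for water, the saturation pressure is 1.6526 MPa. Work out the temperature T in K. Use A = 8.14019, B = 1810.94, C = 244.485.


T = B / (A - log10(P_sat * 760 / 0.101325)) - C
T = 1810.94 / (8.14019 - log10(1.6526 * 760 / 0.101325)) - 244.485
T = 203.0004 deg C
Convert to K: 203.0004 + 273.15 = 476.15 K
T = 476.15 K


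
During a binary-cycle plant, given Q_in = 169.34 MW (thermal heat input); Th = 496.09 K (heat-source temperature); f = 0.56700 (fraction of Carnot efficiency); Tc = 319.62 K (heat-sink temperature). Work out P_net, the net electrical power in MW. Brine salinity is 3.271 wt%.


Step 1: eta = (1 - Tc/Th)*f = (1 - 319.62/496.09)*0.567 = 0.2016942
Step 2: P_net = eta * Q_in = 0.2016942 * 169.34 = 34.155 MW
P_net = 34.155 MW


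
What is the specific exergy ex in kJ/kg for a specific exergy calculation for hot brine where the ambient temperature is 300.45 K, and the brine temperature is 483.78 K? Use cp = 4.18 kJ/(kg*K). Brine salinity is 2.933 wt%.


ex = cp * ((T_b - T_0) - T_0 * ln(T_b/T_0))
ex = 4.18 * ((483.78 - 300.45) - 300.45 * ln(483.78/300.45))
ex = 168.08 kJ/kg


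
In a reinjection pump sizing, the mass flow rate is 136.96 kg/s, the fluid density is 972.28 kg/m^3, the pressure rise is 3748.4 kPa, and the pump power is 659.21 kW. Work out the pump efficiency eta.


eta = mdot * dP / (rho * P_pump)
eta = 136.96 * 3748.4 / (972.28 * 659.21)
eta = 0.80099


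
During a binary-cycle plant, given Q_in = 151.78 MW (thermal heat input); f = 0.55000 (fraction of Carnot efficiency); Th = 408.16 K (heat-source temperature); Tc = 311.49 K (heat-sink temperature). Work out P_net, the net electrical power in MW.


Step 1: eta = (1 - Tc/Th)*f = (1 - 311.49/408.16)*0.55 = 0.1302639
Step 2: P_net = eta * Q_in = 0.1302639 * 151.78 = 19.771 MW
P_net = 19.771 MW


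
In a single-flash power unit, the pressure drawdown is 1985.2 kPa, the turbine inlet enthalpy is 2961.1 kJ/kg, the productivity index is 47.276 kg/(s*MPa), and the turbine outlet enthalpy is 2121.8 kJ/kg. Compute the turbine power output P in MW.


Step 1: mdot = PI * dP / 1000 = 47.276 * 1985.2 / 1000 = 93.85232 kg/s
Step 2: P = mdot*(h_in - h_out)/1000 = 93.85232*(2961.1 - 2121.8)/1000 = 78.770 MW
P = 78.770 MW
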